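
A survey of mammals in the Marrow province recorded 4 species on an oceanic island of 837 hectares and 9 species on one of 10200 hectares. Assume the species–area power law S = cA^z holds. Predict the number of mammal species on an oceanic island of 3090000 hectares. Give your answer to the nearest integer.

57

z = ln(9/4) / ln(10200/837) = 0.8109 / 2.5003 = 0.3243
c = 4 / 837^0.3243 = 4 / 8.87 = 0.451
S₃ = 0.451 × 3090000^0.3243 = 0.451 × 127.3 ≈ 57.41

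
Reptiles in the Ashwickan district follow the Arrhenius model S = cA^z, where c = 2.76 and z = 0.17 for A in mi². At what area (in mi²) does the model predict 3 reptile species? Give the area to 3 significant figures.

3 = 2.76 × A^0.17  ⇒  A^0.17 = 3/2.76 = 1.087
ln A = ln(1.087) / 0.17 = 0.0834 / 0.17 = 0.4905
A = e^0.4905 ≈ 1.633 mi²

1.63 mi²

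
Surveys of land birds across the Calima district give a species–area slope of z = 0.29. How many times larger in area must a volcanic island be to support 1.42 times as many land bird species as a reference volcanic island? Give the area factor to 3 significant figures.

(A₂/A₁)^0.29 = 1.42, so A₂/A₁ = 1.42^(1/0.29) = 1.42^3.448
ln(A₂/A₁) = ln 1.42 / 0.29 = 0.3507 / 0.29 = 1.2092
A₂/A₁ = e^1.2092 ≈ 3.351

3.35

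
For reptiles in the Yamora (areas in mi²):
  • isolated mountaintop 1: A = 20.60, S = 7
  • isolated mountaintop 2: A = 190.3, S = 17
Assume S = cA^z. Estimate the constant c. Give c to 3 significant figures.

2.09

z = ln(S₂/S₁) / ln(A₂/A₁) = ln(17/7) / ln(190.3/20.6) = 0.8873 / 2.2233 = 0.3991
c = S₁ / A₁^z = 7 / 20.6^0.3991 = 7 / 3.345 = 2.093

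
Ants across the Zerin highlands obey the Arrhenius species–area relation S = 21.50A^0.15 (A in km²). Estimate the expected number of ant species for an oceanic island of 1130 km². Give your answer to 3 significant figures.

S = 21.5 × 1130^0.15 = 21.5 × 2.871 ≈ 61.72

61.7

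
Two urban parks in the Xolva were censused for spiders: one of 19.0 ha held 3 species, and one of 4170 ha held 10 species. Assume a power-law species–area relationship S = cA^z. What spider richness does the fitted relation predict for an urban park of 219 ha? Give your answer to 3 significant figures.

z = ln(10/3) / ln(4170/19) = 1.2040 / 5.3912 = 0.2233
c = 3 / 19^0.2233 = 3 / 1.93 = 1.554
S₃ = 1.554 × 219^0.2233 = 1.554 × 3.332 ≈ 5.179

5.18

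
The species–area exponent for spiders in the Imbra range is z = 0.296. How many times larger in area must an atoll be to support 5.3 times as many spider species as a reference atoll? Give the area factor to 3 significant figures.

280

(A₂/A₁)^0.296 = 5.3, so A₂/A₁ = 5.3^(1/0.296) = 5.3^3.378
ln(A₂/A₁) = ln 5.3 / 0.296 = 1.6677 / 0.296 = 5.6341
A₂/A₁ = e^5.6341 ≈ 279.8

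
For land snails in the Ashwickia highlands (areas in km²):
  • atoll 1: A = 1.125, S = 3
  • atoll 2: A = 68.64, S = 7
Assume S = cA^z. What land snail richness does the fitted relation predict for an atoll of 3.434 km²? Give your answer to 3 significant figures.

z = ln(7/3) / ln(68.64/1.125) = 0.8473 / 4.1111 = 0.2061
c = 3 / 1.125^0.2061 = 3 / 1.025 = 2.928
S₃ = 2.928 × 3.434^0.2061 = 2.928 × 1.29 ≈ 3.776

3.78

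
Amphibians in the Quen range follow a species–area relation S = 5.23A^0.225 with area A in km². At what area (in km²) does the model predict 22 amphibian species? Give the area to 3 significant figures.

22 = 5.23 × A^0.225  ⇒  A^0.225 = 22/5.23 = 4.207
ln A = ln(4.207) / 0.225 = 1.4366 / 0.225 = 6.3850
A = e^6.3850 ≈ 592.9 km²

593 km²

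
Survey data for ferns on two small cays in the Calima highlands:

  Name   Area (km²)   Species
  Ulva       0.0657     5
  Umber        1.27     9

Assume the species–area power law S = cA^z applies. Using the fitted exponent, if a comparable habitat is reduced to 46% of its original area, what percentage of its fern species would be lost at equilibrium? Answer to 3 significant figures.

z = ln(9/5) / ln(1.27/0.0657) = 0.5878 / 2.9617 = 0.1985
S_new/S_old = (A_new/A_old)^z = 0.46^0.1985 = exp(0.1985 × -0.7765) = 0.8572
Fraction lost = 1 − 0.8572 = 0.1428

14.3%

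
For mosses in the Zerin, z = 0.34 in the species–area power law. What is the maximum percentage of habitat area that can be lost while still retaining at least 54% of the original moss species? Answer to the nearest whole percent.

84%

Need (A_new/A_old)^0.34 = 0.54, so A_new/A_old = 0.54^(1/0.34) = 0.54^2.941
ln(A_new/A_old) = ln 0.54 / 0.34 = -0.6162 / 0.34 = -1.8123
A_new/A_old = e^-1.8123 ≈ 0.1633
Fraction that can be lost = 1 − 0.1633 = 0.8367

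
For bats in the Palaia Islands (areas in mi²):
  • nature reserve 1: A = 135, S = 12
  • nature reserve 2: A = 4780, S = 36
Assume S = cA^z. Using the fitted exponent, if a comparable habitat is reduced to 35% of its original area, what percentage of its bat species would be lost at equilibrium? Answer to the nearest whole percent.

z = ln(36/12) / ln(4780/135) = 1.0986 / 3.5669 = 0.3080
S_new/S_old = (A_new/A_old)^z = 0.35^0.3080 = exp(0.3080 × -1.0498) = 0.7237
Fraction lost = 1 − 0.7237 = 0.2763

28%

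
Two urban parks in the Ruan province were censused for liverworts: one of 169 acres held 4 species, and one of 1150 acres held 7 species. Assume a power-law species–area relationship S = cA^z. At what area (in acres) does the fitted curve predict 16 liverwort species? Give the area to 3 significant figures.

z = ln(7/4) / ln(1150/169) = 0.5596 / 1.9176 = 0.2918
c = 4 / 169^0.2918 = 4 / 4.468 = 0.8952
A = (16/0.8952)^(1/0.2918) ⇒ ln A = ln(17.87)/0.2918 = 9.8803
A = e^9.8803 ≈ 19541 acres

19500 acres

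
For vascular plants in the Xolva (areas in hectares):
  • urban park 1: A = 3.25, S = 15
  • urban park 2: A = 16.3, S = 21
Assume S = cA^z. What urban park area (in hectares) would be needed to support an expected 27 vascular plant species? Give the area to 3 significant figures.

54.4 hectares

z = ln(21/15) / ln(16.3/3.25) = 0.3365 / 1.6125 = 0.2087
c = 15 / 3.25^0.2087 = 15 / 1.279 = 11.73
A = (27/11.73)^(1/0.2087) ⇒ ln A = ln(2.302)/0.2087 = 3.9956
A = e^3.9956 ≈ 54.36 hectares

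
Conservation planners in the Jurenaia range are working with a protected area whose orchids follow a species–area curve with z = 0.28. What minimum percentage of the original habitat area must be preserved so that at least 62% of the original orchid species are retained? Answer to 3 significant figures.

18.1%

Need (A_new/A_old)^0.28 = 0.62, so A_new/A_old = 0.62^(1/0.28) = 0.62^3.571
ln(A_new/A_old) = ln 0.62 / 0.28 = -0.4780 / 0.28 = -1.7073
A_new/A_old = e^-1.7073 ≈ 0.1814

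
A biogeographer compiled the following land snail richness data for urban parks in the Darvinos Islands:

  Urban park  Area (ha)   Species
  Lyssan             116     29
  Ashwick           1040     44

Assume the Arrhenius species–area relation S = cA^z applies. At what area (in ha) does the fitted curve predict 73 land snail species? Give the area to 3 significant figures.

14900 ha

z = ln(44/29) / ln(1040/116) = 0.4169 / 2.1934 = 0.1901
c = 29 / 116^0.1901 = 29 / 2.468 = 11.75
A = (73/11.75)^(1/0.1901) ⇒ ln A = ln(6.213)/0.1901 = 9.6106
A = e^9.6106 ≈ 14922 ha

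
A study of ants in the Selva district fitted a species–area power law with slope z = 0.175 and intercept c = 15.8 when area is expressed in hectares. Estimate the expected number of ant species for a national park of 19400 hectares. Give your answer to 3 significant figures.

88.9

S = 15.8 × 19400^0.175
ln S = ln 15.8 + 0.175 × ln 19400 = 2.7600 + 0.175 × 9.8730 = 4.4878
S = e^4.4878 ≈ 88.92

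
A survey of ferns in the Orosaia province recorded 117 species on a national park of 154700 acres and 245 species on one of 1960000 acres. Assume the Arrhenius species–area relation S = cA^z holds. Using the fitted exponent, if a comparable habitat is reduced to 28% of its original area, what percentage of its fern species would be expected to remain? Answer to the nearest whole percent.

69%

z = ln(245/117) / ln(1960000/154700) = 0.7391 / 2.5392 = 0.2911
S_new/S_old = (A_new/A_old)^z = 0.28^0.2911 = exp(0.2911 × -1.2730) = 0.6904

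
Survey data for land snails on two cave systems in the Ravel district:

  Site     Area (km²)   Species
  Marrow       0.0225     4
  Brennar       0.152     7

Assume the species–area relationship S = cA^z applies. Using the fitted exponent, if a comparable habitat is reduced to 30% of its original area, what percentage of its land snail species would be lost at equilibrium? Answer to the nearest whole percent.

z = ln(7/4) / ln(0.152/0.0225) = 0.5596 / 1.9104 = 0.2929
S_new/S_old = (A_new/A_old)^z = 0.3^0.2929 = exp(0.2929 × -1.2040) = 0.7028
Fraction lost = 1 − 0.7028 = 0.2972

30%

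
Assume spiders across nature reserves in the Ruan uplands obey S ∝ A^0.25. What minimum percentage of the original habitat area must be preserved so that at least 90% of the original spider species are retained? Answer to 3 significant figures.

Need (A_new/A_old)^0.25 = 0.9, so A_new/A_old = 0.9^(1/0.25) = 0.9^4
ln(A_new/A_old) = ln 0.9 / 0.25 = -0.1054 / 0.25 = -0.4214
A_new/A_old = e^-0.4214 ≈ 0.6561

65.6%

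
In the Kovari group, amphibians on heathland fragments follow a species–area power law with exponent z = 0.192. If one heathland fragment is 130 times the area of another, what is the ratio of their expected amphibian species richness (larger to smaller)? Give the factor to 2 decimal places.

2.55

S₂/S₁ = (A₂/A₁)^z = 130^0.192
ln(S₂/S₁) = 0.192 × ln 130 = 0.192 × 4.8675 = 0.9346
S₂/S₁ = e^0.9346 ≈ 2.546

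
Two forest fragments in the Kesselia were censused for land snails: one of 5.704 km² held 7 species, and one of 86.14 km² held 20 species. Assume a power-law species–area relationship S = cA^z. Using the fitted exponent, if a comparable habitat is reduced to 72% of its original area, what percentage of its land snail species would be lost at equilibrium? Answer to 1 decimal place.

11.9%

z = ln(20/7) / ln(86.14/5.704) = 1.0498 / 2.7148 = 0.3867
S_new/S_old = (A_new/A_old)^z = 0.72^0.3867 = exp(0.3867 × -0.3285) = 0.8807
Fraction lost = 1 − 0.8807 = 0.1193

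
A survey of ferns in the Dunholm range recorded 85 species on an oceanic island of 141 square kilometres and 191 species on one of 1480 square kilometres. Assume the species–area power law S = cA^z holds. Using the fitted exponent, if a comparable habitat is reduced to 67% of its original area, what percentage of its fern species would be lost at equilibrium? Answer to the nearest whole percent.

13%

z = ln(191/85) / ln(1480/141) = 0.8096 / 2.3510 = 0.3444
S_new/S_old = (A_new/A_old)^z = 0.67^0.3444 = exp(0.3444 × -0.4005) = 0.8712
Fraction lost = 1 − 0.8712 = 0.1288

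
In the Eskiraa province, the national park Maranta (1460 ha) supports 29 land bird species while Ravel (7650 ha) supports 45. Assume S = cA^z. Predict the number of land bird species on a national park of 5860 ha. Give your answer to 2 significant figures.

42

z = ln(45/29) / ln(7650/1460) = 0.4394 / 1.6563 = 0.2653
c = 29 / 1460^0.2653 = 29 / 6.909 = 4.197
S₃ = 4.197 × 5860^0.2653 = 4.197 × 9.989 ≈ 41.93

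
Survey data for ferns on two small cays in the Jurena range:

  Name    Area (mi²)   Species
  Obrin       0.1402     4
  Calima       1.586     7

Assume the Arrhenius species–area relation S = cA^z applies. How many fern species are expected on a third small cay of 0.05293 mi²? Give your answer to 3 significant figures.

z = ln(7/4) / ln(1.586/0.1402) = 0.5596 / 2.4259 = 0.2307
c = 4 / 0.1402^0.2307 = 4 / 0.6356 = 6.293
S₃ = 6.293 × 0.05293^0.2307 = 6.293 × 0.5077 ≈ 3.195

3.19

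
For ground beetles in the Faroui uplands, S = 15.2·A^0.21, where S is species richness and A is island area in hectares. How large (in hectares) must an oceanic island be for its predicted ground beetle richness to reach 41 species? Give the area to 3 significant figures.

41 = 15.2 × A^0.21  ⇒  A^0.21 = 41/15.2 = 2.697
ln A = ln(2.697) / 0.21 = 0.9923 / 0.21 = 4.7251
A = e^4.7251 ≈ 112.7 hectares

113 hectares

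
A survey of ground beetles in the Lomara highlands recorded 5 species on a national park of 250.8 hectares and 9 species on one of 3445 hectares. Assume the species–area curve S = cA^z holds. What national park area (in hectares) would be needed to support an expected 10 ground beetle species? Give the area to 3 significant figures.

5510 hectares

z = ln(9/5) / ln(3445/250.8) = 0.5878 / 2.6200 = 0.2243
c = 5 / 250.8^0.2243 = 5 / 3.454 = 1.448
A = (10/1.448)^(1/0.2243) ⇒ ln A = ln(6.907)/0.2243 = 8.6143
A = e^8.6143 ≈ 5510 hectares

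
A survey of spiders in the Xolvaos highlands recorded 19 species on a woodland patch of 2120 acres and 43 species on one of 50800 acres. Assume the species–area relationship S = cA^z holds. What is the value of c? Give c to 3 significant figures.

2.65

z = ln(S₂/S₁) / ln(A₂/A₁) = ln(43/19) / ln(50800/2120) = 0.8168 / 3.1765 = 0.2571
c = S₁ / A₁^z = 19 / 2120^0.2571 = 19 / 7.166 = 2.651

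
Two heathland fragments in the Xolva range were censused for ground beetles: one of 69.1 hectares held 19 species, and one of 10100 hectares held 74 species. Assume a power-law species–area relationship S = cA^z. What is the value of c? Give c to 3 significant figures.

5.98

z = ln(S₂/S₁) / ln(A₂/A₁) = ln(74/19) / ln(10100/69.1) = 1.3596 / 4.9847 = 0.2728
c = S₁ / A₁^z = 19 / 69.1^0.2728 = 19 / 3.175 = 5.984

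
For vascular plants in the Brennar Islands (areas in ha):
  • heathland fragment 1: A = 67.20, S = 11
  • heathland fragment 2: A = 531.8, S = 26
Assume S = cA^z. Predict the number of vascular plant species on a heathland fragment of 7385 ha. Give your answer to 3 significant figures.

z = ln(26/11) / ln(531.8/67.2) = 0.8602 / 2.0686 = 0.4158
c = 11 / 67.2^0.4158 = 11 / 5.753 = 1.912
S₃ = 1.912 × 7385^0.4158 = 1.912 × 40.61 ≈ 77.64

77.6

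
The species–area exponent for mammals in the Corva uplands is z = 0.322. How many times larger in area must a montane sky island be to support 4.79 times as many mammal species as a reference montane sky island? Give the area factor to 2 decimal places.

129.67

(A₂/A₁)^0.322 = 4.79, so A₂/A₁ = 4.79^(1/0.322) = 4.79^3.106
ln(A₂/A₁) = ln 4.79 / 0.322 = 1.5665 / 0.322 = 4.8650
A₂/A₁ = e^4.8650 ≈ 129.7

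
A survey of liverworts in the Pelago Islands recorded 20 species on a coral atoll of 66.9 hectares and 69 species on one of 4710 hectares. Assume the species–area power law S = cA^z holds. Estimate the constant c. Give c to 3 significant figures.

5.88

z = ln(S₂/S₁) / ln(A₂/A₁) = ln(69/20) / ln(4710/66.9) = 1.2384 / 4.2542 = 0.2911
c = S₁ / A₁^z = 20 / 66.9^0.2911 = 20 / 3.399 = 5.884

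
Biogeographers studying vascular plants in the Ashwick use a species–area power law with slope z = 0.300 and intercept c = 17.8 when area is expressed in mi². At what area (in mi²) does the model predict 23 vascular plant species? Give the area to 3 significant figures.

23 = 17.8 × A^0.3  ⇒  A^0.3 = 23/17.8 = 1.292
ln A = ln(1.292) / 0.3 = 0.2563 / 0.3 = 0.8543
A = e^0.8543 ≈ 2.35 mi²

2.35 mi²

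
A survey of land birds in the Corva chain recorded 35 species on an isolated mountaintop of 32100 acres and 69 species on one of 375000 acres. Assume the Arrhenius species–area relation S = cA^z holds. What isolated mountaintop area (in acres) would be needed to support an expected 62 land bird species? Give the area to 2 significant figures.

z = ln(69/35) / ln(375000/32100) = 0.6788 / 2.4581 = 0.2761
c = 35 / 32100^0.2761 = 35 / 17.56 = 1.994
A = (62/1.994)^(1/0.2761) ⇒ ln A = ln(31.1)/0.2761 = 12.4473
A = e^12.4473 ≈ 254560 acres

250000 acres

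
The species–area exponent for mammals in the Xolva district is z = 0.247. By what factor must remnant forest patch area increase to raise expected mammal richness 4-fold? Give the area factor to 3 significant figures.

274

(A₂/A₁)^0.247 = 4, so A₂/A₁ = 4^(1/0.247) = 4^4.049
ln(A₂/A₁) = ln 4 / 0.247 = 1.3863 / 0.247 = 5.6125
A₂/A₁ = e^5.6125 ≈ 273.8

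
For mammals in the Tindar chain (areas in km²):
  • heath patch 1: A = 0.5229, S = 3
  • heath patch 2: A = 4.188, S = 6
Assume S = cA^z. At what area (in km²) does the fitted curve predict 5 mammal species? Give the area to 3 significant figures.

z = ln(6/3) / ln(4.188/0.5229) = 0.6931 / 2.0806 = 0.3331
c = 3 / 0.5229^0.3331 = 3 / 0.8057 = 3.723
A = (5/3.723)^(1/0.3331) ⇒ ln A = ln(1.343)/0.3331 = 0.8850
A = e^0.8850 ≈ 2.423 km²

2.42 km²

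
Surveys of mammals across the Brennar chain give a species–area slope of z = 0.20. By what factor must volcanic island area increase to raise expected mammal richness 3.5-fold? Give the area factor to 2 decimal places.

525.22

(A₂/A₁)^0.2 = 3.5, so A₂/A₁ = 3.5^(1/0.2) = 3.5^5
ln(A₂/A₁) = ln 3.5 / 0.2 = 1.2528 / 0.2 = 6.2638
A₂/A₁ = e^6.2638 ≈ 525.2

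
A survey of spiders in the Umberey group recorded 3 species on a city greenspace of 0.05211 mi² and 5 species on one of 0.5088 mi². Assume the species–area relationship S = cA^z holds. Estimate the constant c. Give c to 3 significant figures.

z = ln(S₂/S₁) / ln(A₂/A₁) = ln(5/3) / ln(0.5088/0.05211) = 0.5108 / 2.2787 = 0.2242
c = S₁ / A₁^z = 3 / 0.05211^0.2242 = 3 / 0.5157 = 5.818

5.82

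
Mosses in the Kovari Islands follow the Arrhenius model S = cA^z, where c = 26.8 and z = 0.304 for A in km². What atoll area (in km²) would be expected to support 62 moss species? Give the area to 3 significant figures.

15.8 km²

62 = 26.8 × A^0.304  ⇒  A^0.304 = 62/26.8 = 2.313
ln A = ln(2.313) / 0.304 = 0.8387 / 0.304 = 2.7590
A = e^2.7590 ≈ 15.78 km²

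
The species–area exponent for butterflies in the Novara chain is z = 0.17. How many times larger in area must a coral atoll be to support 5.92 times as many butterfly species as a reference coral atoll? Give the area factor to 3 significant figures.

(A₂/A₁)^0.17 = 5.92, so A₂/A₁ = 5.92^(1/0.17) = 5.92^5.882
ln(A₂/A₁) = ln 5.92 / 0.17 = 1.7783 / 0.17 = 10.4608
A₂/A₁ = e^10.4608 ≈ 34920

34900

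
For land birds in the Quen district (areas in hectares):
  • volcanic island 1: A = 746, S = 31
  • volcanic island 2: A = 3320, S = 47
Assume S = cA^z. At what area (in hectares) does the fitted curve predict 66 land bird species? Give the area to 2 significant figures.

11000 hectares

z = ln(47/31) / ln(3320/746) = 0.4162 / 1.4930 = 0.2787
c = 31 / 746^0.2787 = 31 / 6.321 = 4.905
A = (66/4.905)^(1/0.2787) ⇒ ln A = ln(13.46)/0.2787 = 9.3257
A = e^9.3257 ≈ 11223 hectares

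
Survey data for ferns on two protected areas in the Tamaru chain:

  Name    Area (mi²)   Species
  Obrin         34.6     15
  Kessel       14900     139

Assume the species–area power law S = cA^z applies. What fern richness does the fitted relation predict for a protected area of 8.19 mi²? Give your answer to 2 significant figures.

z = ln(139/15) / ln(14900/34.6) = 2.2264 / 6.0653 = 0.3671
c = 15 / 34.6^0.3671 = 15 / 3.672 = 4.084
S₃ = 4.084 × 8.19^0.3671 = 4.084 × 2.164 ≈ 8.838

8.8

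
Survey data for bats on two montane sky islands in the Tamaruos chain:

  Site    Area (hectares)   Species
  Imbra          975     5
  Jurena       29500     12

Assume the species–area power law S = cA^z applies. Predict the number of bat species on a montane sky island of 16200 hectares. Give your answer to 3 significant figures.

z = ln(12/5) / ln(29500/975) = 0.8755 / 3.4097 = 0.2568
c = 5 / 975^0.2568 = 5 / 5.854 = 0.8541
S₃ = 0.8541 × 16200^0.2568 = 0.8541 × 12.05 ≈ 10.29

10.3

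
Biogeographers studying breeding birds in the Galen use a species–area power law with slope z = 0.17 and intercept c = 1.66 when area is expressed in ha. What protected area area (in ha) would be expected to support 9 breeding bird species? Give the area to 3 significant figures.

20800 ha

9 = 1.66 × A^0.17  ⇒  A^0.17 = 9/1.66 = 5.422
ln A = ln(5.422) / 0.17 = 1.6904 / 0.17 = 9.9436
A = e^9.9436 ≈ 20818 ha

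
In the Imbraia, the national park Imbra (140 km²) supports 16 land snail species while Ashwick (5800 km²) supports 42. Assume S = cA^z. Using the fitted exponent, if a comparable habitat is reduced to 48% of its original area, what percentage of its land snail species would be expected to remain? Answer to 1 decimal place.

z = ln(42/16) / ln(5800/140) = 0.9651 / 3.7240 = 0.2592
S_new/S_old = (A_new/A_old)^z = 0.48^0.2592 = exp(0.2592 × -0.7340) = 0.8268

82.7%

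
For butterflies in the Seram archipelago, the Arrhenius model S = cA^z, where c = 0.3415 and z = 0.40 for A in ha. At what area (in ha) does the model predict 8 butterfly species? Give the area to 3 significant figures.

2660 ha

8 = 0.3415 × A^0.4  ⇒  A^0.4 = 8/0.3415 = 23.43
ln A = ln(23.43) / 0.4 = 3.1538 / 0.4 = 7.8846
A = e^7.8846 ≈ 2656 ha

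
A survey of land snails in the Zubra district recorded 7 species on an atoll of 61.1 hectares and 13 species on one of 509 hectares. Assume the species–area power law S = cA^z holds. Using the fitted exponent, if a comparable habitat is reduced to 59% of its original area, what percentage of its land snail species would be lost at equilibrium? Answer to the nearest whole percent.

z = ln(13/7) / ln(509/61.1) = 0.6190 / 2.1199 = 0.2920
S_new/S_old = (A_new/A_old)^z = 0.59^0.2920 = exp(0.2920 × -0.5276) = 0.8572
Fraction lost = 1 − 0.8572 = 0.1428

14%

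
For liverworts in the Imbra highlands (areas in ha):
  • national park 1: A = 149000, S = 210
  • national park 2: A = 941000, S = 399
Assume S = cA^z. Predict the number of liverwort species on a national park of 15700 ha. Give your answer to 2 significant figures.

96

z = ln(399/210) / ln(941000/149000) = 0.6419 / 1.8430 = 0.3483
c = 210 / 149000^0.3483 = 210 / 63.34 = 3.316
S₃ = 3.316 × 15700^0.3483 = 3.316 × 28.93 ≈ 95.91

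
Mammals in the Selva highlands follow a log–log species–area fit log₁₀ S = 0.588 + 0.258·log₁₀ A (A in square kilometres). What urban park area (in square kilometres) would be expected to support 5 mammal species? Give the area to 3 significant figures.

5 = 3.873 × A^0.258  ⇒  A^0.258 = 5/3.873 = 1.291
ln A = ln(1.291) / 0.258 = 0.2555 / 0.258 = 0.9904
A = e^0.9904 ≈ 2.692 square kilometres

2.69 square kilometres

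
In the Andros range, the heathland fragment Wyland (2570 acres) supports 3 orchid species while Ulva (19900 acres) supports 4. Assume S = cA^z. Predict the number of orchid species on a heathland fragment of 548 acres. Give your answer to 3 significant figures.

2.41

z = ln(4/3) / ln(19900/2570) = 0.2877 / 2.0468 = 0.1406
c = 3 / 2570^0.1406 = 3 / 3.015 = 0.9951
S₃ = 0.9951 × 548^0.1406 = 0.9951 × 2.426 ≈ 2.414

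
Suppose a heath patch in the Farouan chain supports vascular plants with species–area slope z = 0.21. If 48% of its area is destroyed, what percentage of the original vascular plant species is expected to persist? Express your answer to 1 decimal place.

S_new/S_old = (A_new/A_old)^z = 0.52^0.21
= exp(0.21 × ln 0.52) = exp(0.21 × -0.6539) = exp(-0.1373) ≈ 0.8717

87.2%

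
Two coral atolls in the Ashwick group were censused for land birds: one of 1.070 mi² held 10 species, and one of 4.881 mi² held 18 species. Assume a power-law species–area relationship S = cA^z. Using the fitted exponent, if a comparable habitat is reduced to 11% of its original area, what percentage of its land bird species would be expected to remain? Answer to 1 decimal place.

42.5%

z = ln(18/10) / ln(4.881/1.07) = 0.5878 / 1.5177 = 0.3873
S_new/S_old = (A_new/A_old)^z = 0.11^0.3873 = exp(0.3873 × -2.2073) = 0.4253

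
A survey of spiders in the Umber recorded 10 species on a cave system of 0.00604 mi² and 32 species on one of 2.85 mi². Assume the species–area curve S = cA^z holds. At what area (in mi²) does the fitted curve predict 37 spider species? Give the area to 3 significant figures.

6.15 mi²

z = ln(32/10) / ln(2.85/0.00604) = 1.1632 / 6.1567 = 0.1889
c = 10 / 0.00604^0.1889 = 10 / 0.3809 = 26.26
A = (37/26.26)^(1/0.1889) ⇒ ln A = ln(1.409)/0.1889 = 1.8158
A = e^1.8158 ≈ 6.146 mi²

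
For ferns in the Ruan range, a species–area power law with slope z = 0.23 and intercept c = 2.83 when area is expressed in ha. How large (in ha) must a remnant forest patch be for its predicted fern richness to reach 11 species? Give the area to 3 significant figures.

11 = 2.83 × A^0.23  ⇒  A^0.23 = 11/2.83 = 3.887
ln A = ln(3.887) / 0.23 = 1.3576 / 0.23 = 5.9027
A = e^5.9027 ≈ 366 ha

366 ha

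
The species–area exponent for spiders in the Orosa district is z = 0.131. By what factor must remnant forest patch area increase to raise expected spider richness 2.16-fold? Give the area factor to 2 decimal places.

357.34

(A₂/A₁)^0.131 = 2.16, so A₂/A₁ = 2.16^(1/0.131) = 2.16^7.634
ln(A₂/A₁) = ln 2.16 / 0.131 = 0.7701 / 0.131 = 5.8787
A₂/A₁ = e^5.8787 ≈ 357.3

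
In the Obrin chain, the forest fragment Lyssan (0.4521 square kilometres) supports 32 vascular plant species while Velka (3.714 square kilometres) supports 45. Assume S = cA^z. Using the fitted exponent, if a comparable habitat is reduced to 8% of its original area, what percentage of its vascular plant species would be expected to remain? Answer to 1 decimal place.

66.4%

z = ln(45/32) / ln(3.714/0.4521) = 0.3409 / 2.1060 = 0.1619
S_new/S_old = (A_new/A_old)^z = 0.08^0.1619 = exp(0.1619 × -2.5257) = 0.6644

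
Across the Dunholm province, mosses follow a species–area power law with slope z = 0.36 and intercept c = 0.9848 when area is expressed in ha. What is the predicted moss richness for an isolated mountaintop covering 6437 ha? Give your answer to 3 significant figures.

S = 0.9848 × 6437^0.36 = 0.9848 × 23.5 ≈ 23.15

23.1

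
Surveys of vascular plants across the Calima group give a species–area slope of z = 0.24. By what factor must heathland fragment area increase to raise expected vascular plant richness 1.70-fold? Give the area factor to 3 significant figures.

(A₂/A₁)^0.24 = 1.7, so A₂/A₁ = 1.7^(1/0.24) = 1.7^4.167
ln(A₂/A₁) = ln 1.7 / 0.24 = 0.5306 / 0.24 = 2.2110
A₂/A₁ = e^2.2110 ≈ 9.124

9.12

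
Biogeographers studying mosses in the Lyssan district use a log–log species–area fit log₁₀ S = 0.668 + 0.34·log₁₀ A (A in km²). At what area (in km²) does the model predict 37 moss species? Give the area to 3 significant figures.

37 = 4.656 × A^0.34  ⇒  A^0.34 = 37/4.656 = 7.947
ln A = ln(7.947) / 0.34 = 2.0728 / 0.34 = 6.0964
A = e^6.0964 ≈ 444.3 km²

444 km²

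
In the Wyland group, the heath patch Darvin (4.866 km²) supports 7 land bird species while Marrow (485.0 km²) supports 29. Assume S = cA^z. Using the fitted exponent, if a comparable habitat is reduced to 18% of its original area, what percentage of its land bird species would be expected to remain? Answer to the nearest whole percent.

z = ln(29/7) / ln(485/4.866) = 1.4214 / 4.6019 = 0.3089
S_new/S_old = (A_new/A_old)^z = 0.18^0.3089 = exp(0.3089 × -1.7148) = 0.5888

59%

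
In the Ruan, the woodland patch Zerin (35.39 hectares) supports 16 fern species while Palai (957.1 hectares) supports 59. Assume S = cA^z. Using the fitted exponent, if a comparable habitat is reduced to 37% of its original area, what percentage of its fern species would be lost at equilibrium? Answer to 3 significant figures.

z = ln(59/16) / ln(957.1/35.39) = 1.3049 / 3.2975 = 0.3957
S_new/S_old = (A_new/A_old)^z = 0.37^0.3957 = exp(0.3957 × -0.9943) = 0.6747
Fraction lost = 1 − 0.6747 = 0.3253

32.5%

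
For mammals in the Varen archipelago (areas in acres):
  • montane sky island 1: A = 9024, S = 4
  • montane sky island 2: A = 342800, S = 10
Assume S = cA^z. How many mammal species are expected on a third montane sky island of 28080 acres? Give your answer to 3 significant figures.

5.32

z = ln(10/4) / ln(342800/9024) = 0.9163 / 3.6373 = 0.2519
c = 4 / 9024^0.2519 = 4 / 9.918 = 0.4033
S₃ = 0.4033 × 28080^0.2519 = 0.4033 × 13.2 ≈ 5.324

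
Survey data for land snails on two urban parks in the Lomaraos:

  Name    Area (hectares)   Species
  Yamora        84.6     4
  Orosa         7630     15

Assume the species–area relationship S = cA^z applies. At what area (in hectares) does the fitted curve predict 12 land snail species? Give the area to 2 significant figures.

3600 hectares

z = ln(15/4) / ln(7630/84.6) = 1.3218 / 4.5019 = 0.2936
c = 4 / 84.6^0.2936 = 4 / 3.68 = 1.087
A = (12/1.087)^(1/0.2936) ⇒ ln A = ln(11.04)/0.2936 = 8.1798
A = e^8.1798 ≈ 3568 hectares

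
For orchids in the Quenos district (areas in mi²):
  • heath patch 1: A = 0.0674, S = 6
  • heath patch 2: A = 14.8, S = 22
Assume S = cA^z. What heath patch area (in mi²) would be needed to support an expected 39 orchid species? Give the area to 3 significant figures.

z = ln(22/6) / ln(14.8/0.0674) = 1.2993 / 5.3917 = 0.2410
c = 6 / 0.0674^0.2410 = 6 / 0.5221 = 11.49
A = (39/11.49)^(1/0.2410) ⇒ ln A = ln(3.393)/0.2410 = 5.0705
A = e^5.0705 ≈ 159.2 mi²

159 mi²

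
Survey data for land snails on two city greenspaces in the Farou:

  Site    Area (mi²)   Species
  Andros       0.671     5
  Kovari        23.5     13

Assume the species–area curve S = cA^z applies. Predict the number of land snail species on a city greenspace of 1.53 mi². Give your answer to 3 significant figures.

6.24

z = ln(13/5) / ln(23.5/0.671) = 0.9555 / 3.5560 = 0.2687
c = 5 / 0.671^0.2687 = 5 / 0.8983 = 5.566
S₃ = 5.566 × 1.53^0.2687 = 5.566 × 1.121 ≈ 6.24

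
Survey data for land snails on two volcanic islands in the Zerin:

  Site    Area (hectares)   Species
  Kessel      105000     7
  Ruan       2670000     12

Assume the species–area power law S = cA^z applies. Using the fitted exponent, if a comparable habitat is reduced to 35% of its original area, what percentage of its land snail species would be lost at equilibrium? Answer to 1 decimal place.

z = ln(12/7) / ln(2670000/105000) = 0.5390 / 3.2359 = 0.1666
S_new/S_old = (A_new/A_old)^z = 0.35^0.1666 = exp(0.1666 × -1.0498) = 0.8396
Fraction lost = 1 − 0.8396 = 0.1604

16.0%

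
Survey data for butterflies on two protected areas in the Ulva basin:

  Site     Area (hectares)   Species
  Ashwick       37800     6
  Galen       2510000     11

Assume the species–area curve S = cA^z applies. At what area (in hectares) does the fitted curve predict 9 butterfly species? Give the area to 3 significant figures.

626000 hectares

z = ln(11/6) / ln(2510000/37800) = 0.6061 / 4.1957 = 0.1445
c = 6 / 37800^0.1445 = 6 / 4.584 = 1.309
A = (9/1.309)^(1/0.1445) ⇒ ln A = ln(6.877)/0.1445 = 13.3467
A = e^13.3467 ≈ 625766 hectares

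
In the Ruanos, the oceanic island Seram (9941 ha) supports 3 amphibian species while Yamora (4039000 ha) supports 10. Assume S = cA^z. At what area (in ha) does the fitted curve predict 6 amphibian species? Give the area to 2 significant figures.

320000 ha

z = ln(10/3) / ln(4039000/9941) = 1.2040 / 6.0071 = 0.2004
c = 3 / 9941^0.2004 = 3 / 6.327 = 0.4742
A = (6/0.4742)^(1/0.2004) ⇒ ln A = ln(12.65)/0.2004 = 12.6628
A = e^12.6628 ≈ 315780 ha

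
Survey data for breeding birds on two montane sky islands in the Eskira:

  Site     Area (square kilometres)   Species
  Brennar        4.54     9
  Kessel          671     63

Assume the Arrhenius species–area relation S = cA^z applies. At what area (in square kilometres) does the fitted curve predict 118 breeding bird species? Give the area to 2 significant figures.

z = ln(63/9) / ln(671/4.54) = 1.9459 / 4.9958 = 0.3895
c = 9 / 4.54^0.3895 = 9 / 1.803 = 4.992
A = (118/4.992)^(1/0.3895) ⇒ ln A = ln(23.64)/0.3895 = 8.1199
A = e^8.1199 ≈ 3361 square kilometres

3400 square kilometres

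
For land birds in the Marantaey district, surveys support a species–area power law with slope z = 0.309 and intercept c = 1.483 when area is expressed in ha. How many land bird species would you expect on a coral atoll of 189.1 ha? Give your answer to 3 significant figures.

7.49

S = 1.483 × 189.1^0.309
ln S = ln 1.483 + 0.309 × ln 189.1 = 0.3941 + 0.309 × 5.2423 = 2.0139
S = e^2.0139 ≈ 7.493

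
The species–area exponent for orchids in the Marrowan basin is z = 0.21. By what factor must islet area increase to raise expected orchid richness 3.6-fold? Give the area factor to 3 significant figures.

(A₂/A₁)^0.21 = 3.6, so A₂/A₁ = 3.6^(1/0.21) = 3.6^4.762
ln(A₂/A₁) = ln 3.6 / 0.21 = 1.2809 / 0.21 = 6.0997
A₂/A₁ = e^6.0997 ≈ 445.7

446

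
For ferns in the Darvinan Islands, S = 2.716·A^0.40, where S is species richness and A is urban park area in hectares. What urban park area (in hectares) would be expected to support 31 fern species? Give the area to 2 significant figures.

31 = 2.716 × A^0.4  ⇒  A^0.4 = 31/2.716 = 11.41
ln A = ln(11.41) / 0.4 = 2.4348 / 0.4 = 6.0871
A = e^6.0871 ≈ 440.1 hectares

440 hectares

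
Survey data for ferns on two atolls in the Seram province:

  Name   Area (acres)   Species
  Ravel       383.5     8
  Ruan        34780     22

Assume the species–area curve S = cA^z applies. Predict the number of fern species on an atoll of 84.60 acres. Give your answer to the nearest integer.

z = ln(22/8) / ln(34780/383.5) = 1.0116 / 4.5075 = 0.2244
c = 8 / 383.5^0.2244 = 8 / 3.801 = 2.105
S₃ = 2.105 × 84.6^0.2244 = 2.105 × 2.707 ≈ 5.699

6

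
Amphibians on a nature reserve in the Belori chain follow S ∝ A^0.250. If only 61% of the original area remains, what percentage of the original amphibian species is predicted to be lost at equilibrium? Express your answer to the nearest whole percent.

S_new/S_old = (A_new/A_old)^z = 0.61^0.25
= exp(0.25 × ln 0.61) = exp(0.25 × -0.4943) = exp(-0.1236) ≈ 0.8838
Fraction lost = 1 − 0.8838 = 0.1162

12%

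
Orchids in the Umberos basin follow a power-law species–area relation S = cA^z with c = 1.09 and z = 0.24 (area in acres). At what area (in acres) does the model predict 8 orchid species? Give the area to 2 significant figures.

4000 acres

8 = 1.09 × A^0.24  ⇒  A^0.24 = 8/1.09 = 7.339
ln A = ln(7.339) / 0.24 = 1.9933 / 0.24 = 8.3053
A = e^8.3053 ≈ 4045 acres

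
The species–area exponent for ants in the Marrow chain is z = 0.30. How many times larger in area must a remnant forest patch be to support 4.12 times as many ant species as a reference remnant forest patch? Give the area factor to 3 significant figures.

112

(A₂/A₁)^0.3 = 4.12, so A₂/A₁ = 4.12^(1/0.3) = 4.12^3.333
ln(A₂/A₁) = ln 4.12 / 0.3 = 1.4159 / 0.3 = 4.7195
A₂/A₁ = e^4.7195 ≈ 112.1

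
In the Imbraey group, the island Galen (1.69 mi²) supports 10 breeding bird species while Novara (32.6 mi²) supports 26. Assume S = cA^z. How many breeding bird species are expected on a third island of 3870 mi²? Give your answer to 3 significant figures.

122

z = ln(26/10) / ln(32.6/1.69) = 0.9555 / 2.9596 = 0.3229
c = 10 / 1.69^0.3229 = 10 / 1.185 = 8.442
S₃ = 8.442 × 3870^0.3229 = 8.442 × 14.4 ≈ 121.5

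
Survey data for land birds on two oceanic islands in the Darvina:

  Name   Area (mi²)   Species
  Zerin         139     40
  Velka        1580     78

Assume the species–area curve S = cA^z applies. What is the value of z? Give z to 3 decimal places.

Taking logs: ln S = ln c + z ln A, so z = (ln S₂ − ln S₁)/(ln A₂ − ln A₁).
z = ln(78/40) / ln(1580/139) = ln(1.95) / ln(11.37) = 0.6678 / 2.4307 = 0.2747

0.275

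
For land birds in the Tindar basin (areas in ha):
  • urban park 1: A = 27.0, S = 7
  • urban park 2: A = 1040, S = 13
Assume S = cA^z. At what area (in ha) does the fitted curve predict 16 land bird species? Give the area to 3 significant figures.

3540 ha

z = ln(13/7) / ln(1040/27) = 0.6190 / 3.6511 = 0.1695
c = 7 / 27^0.1695 = 7 / 1.749 = 4.003
A = (16/4.003)^(1/0.1695) ⇒ ln A = ln(3.997)/0.1695 = 8.1716
A = e^8.1716 ≈ 3539 ha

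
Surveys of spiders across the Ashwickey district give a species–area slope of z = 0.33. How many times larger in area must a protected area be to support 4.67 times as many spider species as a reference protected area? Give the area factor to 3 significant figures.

107

(A₂/A₁)^0.33 = 4.67, so A₂/A₁ = 4.67^(1/0.33) = 4.67^3.03
ln(A₂/A₁) = ln 4.67 / 0.33 = 1.5412 / 0.33 = 4.6702
A₂/A₁ = e^4.6702 ≈ 106.7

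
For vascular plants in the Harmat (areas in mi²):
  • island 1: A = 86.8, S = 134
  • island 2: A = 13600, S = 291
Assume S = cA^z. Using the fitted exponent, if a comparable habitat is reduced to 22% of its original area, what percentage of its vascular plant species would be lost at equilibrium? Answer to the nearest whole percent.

21%

z = ln(291/134) / ln(13600/86.8) = 0.7755 / 5.0542 = 0.1534
S_new/S_old = (A_new/A_old)^z = 0.22^0.1534 = exp(0.1534 × -1.5141) = 0.7927
Fraction lost = 1 − 0.7927 = 0.2073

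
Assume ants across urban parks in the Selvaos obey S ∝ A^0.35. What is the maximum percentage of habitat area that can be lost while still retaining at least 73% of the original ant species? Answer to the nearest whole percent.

Need (A_new/A_old)^0.35 = 0.73, so A_new/A_old = 0.73^(1/0.35) = 0.73^2.857
ln(A_new/A_old) = ln 0.73 / 0.35 = -0.3147 / 0.35 = -0.8992
A_new/A_old = e^-0.8992 ≈ 0.4069
Fraction that can be lost = 1 − 0.4069 = 0.5931

59%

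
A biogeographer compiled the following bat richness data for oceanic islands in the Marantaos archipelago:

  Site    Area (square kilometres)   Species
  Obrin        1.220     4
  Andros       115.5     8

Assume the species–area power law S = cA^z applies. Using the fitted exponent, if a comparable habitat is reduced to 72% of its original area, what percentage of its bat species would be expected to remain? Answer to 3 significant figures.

z = ln(8/4) / ln(115.5/1.22) = 0.6931 / 4.5504 = 0.1523
S_new/S_old = (A_new/A_old)^z = 0.72^0.1523 = exp(0.1523 × -0.3285) = 0.9512

95.1%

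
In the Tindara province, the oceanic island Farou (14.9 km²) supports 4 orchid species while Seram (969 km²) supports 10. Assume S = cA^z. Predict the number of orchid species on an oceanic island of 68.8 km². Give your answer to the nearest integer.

z = ln(10/4) / ln(969/14.9) = 0.9163 / 4.1749 = 0.2195
c = 4 / 14.9^0.2195 = 4 / 1.809 = 2.211
S₃ = 2.211 × 68.8^0.2195 = 2.211 × 2.531 ≈ 5.596

6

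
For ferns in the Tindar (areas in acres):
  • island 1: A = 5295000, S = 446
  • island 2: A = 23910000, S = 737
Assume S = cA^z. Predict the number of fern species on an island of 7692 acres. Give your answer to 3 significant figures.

50.6

z = ln(737/446) / ln(23910000/5295000) = 0.5023 / 1.5075 = 0.3332
c = 446 / 5295000^0.3332 = 446 / 173.9 = 2.565
S₃ = 2.565 × 7692^0.3332 = 2.565 × 19.71 ≈ 50.56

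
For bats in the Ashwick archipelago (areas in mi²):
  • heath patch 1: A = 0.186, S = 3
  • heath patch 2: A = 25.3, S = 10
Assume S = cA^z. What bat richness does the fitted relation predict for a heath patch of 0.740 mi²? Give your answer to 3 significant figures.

z = ln(10/3) / ln(25.3/0.186) = 1.2040 / 4.9128 = 0.2451
c = 3 / 0.186^0.2451 = 3 / 0.6622 = 4.53
S₃ = 4.53 × 0.74^0.2451 = 4.53 × 0.9289 ≈ 4.208

4.21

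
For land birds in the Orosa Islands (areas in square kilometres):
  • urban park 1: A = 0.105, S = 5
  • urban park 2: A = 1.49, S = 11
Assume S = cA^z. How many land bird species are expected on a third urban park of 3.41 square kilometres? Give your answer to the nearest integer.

z = ln(11/5) / ln(1.49/0.105) = 0.7885 / 2.6526 = 0.2972
c = 5 / 0.105^0.2972 = 5 / 0.5117 = 9.77
S₃ = 9.77 × 3.41^0.2972 = 9.77 × 1.44 ≈ 14.07

14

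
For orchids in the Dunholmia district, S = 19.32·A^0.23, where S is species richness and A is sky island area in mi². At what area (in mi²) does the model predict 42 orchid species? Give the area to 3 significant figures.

29.3 mi²

42 = 19.32 × A^0.23  ⇒  A^0.23 = 42/19.32 = 2.174
ln A = ln(2.174) / 0.23 = 0.7765 / 0.23 = 3.3762
A = e^3.3762 ≈ 29.26 mi²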